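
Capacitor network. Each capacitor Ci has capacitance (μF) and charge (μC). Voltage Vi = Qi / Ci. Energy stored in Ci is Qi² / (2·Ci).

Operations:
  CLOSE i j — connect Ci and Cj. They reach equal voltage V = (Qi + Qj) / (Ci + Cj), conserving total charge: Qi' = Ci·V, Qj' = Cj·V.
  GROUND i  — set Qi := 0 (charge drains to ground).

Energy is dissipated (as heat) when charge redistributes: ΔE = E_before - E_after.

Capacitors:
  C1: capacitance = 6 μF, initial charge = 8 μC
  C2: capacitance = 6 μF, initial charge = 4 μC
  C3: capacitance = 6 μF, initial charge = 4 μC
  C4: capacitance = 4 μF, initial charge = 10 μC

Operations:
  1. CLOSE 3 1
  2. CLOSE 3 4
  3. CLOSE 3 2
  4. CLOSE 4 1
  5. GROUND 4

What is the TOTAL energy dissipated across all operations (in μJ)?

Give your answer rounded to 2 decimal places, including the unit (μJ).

Initial: C1(6μF, Q=8μC, V=1.33V), C2(6μF, Q=4μC, V=0.67V), C3(6μF, Q=4μC, V=0.67V), C4(4μF, Q=10μC, V=2.50V)
Op 1: CLOSE 3-1: Q_total=12.00, C_total=12.00, V=1.00; Q3=6.00, Q1=6.00; dissipated=0.667
Op 2: CLOSE 3-4: Q_total=16.00, C_total=10.00, V=1.60; Q3=9.60, Q4=6.40; dissipated=2.700
Op 3: CLOSE 3-2: Q_total=13.60, C_total=12.00, V=1.13; Q3=6.80, Q2=6.80; dissipated=1.307
Op 4: CLOSE 4-1: Q_total=12.40, C_total=10.00, V=1.24; Q4=4.96, Q1=7.44; dissipated=0.432
Op 5: GROUND 4: Q4=0; energy lost=3.075
Total dissipated: 8.181 μJ

Answer: 8.18 μJ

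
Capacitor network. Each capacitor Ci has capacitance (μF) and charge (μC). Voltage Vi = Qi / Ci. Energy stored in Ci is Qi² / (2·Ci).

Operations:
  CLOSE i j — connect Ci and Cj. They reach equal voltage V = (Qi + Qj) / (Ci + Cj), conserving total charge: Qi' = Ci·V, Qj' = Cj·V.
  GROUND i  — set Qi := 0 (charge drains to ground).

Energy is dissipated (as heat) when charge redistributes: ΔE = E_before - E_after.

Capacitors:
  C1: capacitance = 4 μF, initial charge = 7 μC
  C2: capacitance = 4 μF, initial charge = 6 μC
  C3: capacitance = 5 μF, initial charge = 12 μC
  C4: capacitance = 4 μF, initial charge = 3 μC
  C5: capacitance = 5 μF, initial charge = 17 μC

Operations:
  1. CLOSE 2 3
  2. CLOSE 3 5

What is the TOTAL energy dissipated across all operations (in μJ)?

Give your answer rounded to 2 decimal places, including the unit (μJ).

Answer: 3.35 μJ

Derivation:
Initial: C1(4μF, Q=7μC, V=1.75V), C2(4μF, Q=6μC, V=1.50V), C3(5μF, Q=12μC, V=2.40V), C4(4μF, Q=3μC, V=0.75V), C5(5μF, Q=17μC, V=3.40V)
Op 1: CLOSE 2-3: Q_total=18.00, C_total=9.00, V=2.00; Q2=8.00, Q3=10.00; dissipated=0.900
Op 2: CLOSE 3-5: Q_total=27.00, C_total=10.00, V=2.70; Q3=13.50, Q5=13.50; dissipated=2.450
Total dissipated: 3.350 μJ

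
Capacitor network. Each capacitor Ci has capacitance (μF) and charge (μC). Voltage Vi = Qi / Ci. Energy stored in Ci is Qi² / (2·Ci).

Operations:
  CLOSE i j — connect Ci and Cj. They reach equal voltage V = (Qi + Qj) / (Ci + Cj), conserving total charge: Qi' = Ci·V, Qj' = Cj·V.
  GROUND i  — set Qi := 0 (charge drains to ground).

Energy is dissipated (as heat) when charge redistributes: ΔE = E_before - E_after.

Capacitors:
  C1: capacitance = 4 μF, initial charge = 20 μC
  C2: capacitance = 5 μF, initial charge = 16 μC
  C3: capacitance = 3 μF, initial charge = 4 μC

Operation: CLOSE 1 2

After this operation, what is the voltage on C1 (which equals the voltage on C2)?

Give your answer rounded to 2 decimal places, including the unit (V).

Initial: C1(4μF, Q=20μC, V=5.00V), C2(5μF, Q=16μC, V=3.20V), C3(3μF, Q=4μC, V=1.33V)
Op 1: CLOSE 1-2: Q_total=36.00, C_total=9.00, V=4.00; Q1=16.00, Q2=20.00; dissipated=3.600

Answer: 4.00 V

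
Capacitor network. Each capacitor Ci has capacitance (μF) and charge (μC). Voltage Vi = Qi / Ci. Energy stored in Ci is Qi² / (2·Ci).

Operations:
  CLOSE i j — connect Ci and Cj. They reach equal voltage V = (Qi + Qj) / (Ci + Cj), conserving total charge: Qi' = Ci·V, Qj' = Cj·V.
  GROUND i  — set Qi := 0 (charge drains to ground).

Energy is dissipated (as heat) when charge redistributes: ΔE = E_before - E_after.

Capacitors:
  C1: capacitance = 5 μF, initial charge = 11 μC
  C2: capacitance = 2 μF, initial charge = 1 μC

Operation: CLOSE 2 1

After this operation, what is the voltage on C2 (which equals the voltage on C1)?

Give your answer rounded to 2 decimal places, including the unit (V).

Initial: C1(5μF, Q=11μC, V=2.20V), C2(2μF, Q=1μC, V=0.50V)
Op 1: CLOSE 2-1: Q_total=12.00, C_total=7.00, V=1.71; Q2=3.43, Q1=8.57; dissipated=2.064

Answer: 1.71 V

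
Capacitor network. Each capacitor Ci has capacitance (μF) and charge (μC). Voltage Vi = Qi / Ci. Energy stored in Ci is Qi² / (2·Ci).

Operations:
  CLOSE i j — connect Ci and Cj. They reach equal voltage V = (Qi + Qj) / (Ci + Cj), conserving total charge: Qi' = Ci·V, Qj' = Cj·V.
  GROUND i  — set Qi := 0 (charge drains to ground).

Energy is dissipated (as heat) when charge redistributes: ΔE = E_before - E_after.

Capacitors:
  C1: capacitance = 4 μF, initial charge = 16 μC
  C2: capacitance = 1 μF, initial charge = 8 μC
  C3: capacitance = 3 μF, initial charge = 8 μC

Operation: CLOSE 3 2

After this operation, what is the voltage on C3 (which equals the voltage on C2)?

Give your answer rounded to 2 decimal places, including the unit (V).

Answer: 4.00 V

Derivation:
Initial: C1(4μF, Q=16μC, V=4.00V), C2(1μF, Q=8μC, V=8.00V), C3(3μF, Q=8μC, V=2.67V)
Op 1: CLOSE 3-2: Q_total=16.00, C_total=4.00, V=4.00; Q3=12.00, Q2=4.00; dissipated=10.667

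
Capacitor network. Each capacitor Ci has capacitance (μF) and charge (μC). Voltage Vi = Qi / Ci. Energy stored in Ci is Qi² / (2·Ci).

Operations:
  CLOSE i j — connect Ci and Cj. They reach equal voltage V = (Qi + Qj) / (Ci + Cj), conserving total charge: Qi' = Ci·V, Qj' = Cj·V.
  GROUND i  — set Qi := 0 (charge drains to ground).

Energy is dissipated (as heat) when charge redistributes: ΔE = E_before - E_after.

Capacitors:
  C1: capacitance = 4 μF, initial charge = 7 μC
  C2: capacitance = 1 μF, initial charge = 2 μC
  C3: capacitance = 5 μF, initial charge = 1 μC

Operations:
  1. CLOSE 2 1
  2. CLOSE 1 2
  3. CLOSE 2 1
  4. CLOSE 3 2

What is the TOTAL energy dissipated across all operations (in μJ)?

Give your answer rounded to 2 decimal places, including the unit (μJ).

Answer: 1.09 μJ

Derivation:
Initial: C1(4μF, Q=7μC, V=1.75V), C2(1μF, Q=2μC, V=2.00V), C3(5μF, Q=1μC, V=0.20V)
Op 1: CLOSE 2-1: Q_total=9.00, C_total=5.00, V=1.80; Q2=1.80, Q1=7.20; dissipated=0.025
Op 2: CLOSE 1-2: Q_total=9.00, C_total=5.00, V=1.80; Q1=7.20, Q2=1.80; dissipated=0.000
Op 3: CLOSE 2-1: Q_total=9.00, C_total=5.00, V=1.80; Q2=1.80, Q1=7.20; dissipated=0.000
Op 4: CLOSE 3-2: Q_total=2.80, C_total=6.00, V=0.47; Q3=2.33, Q2=0.47; dissipated=1.067
Total dissipated: 1.092 μJ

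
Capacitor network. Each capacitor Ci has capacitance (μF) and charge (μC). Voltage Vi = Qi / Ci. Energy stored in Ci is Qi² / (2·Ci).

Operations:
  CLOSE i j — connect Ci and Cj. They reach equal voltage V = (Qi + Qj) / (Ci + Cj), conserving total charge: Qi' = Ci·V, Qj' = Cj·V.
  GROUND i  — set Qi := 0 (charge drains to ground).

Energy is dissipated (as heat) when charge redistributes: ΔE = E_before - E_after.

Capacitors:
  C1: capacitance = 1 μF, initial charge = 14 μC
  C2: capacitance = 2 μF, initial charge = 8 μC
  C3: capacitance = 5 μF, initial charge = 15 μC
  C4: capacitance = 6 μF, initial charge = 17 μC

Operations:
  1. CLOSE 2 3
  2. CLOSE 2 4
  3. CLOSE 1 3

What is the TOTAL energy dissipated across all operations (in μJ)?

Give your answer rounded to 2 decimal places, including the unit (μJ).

Initial: C1(1μF, Q=14μC, V=14.00V), C2(2μF, Q=8μC, V=4.00V), C3(5μF, Q=15μC, V=3.00V), C4(6μF, Q=17μC, V=2.83V)
Op 1: CLOSE 2-3: Q_total=23.00, C_total=7.00, V=3.29; Q2=6.57, Q3=16.43; dissipated=0.714
Op 2: CLOSE 2-4: Q_total=23.57, C_total=8.00, V=2.95; Q2=5.89, Q4=17.68; dissipated=0.153
Op 3: CLOSE 1-3: Q_total=30.43, C_total=6.00, V=5.07; Q1=5.07, Q3=25.36; dissipated=47.832
Total dissipated: 48.699 μJ

Answer: 48.70 μJ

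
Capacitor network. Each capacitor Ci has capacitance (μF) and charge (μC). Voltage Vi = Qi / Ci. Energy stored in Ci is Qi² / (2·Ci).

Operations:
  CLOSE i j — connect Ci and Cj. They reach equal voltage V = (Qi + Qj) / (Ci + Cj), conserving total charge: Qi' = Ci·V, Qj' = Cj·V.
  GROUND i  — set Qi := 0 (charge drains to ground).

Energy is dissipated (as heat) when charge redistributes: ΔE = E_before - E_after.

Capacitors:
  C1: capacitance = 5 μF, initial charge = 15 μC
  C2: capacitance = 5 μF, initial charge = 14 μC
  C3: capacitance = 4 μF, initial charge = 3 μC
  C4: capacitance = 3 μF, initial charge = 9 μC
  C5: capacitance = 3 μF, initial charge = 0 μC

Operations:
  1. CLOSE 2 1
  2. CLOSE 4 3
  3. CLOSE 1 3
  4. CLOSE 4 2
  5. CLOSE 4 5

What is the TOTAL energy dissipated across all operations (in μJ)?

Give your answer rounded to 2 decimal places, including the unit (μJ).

Initial: C1(5μF, Q=15μC, V=3.00V), C2(5μF, Q=14μC, V=2.80V), C3(4μF, Q=3μC, V=0.75V), C4(3μF, Q=9μC, V=3.00V), C5(3μF, Q=0μC, V=0.00V)
Op 1: CLOSE 2-1: Q_total=29.00, C_total=10.00, V=2.90; Q2=14.50, Q1=14.50; dissipated=0.050
Op 2: CLOSE 4-3: Q_total=12.00, C_total=7.00, V=1.71; Q4=5.14, Q3=6.86; dissipated=4.339
Op 3: CLOSE 1-3: Q_total=21.36, C_total=9.00, V=2.37; Q1=11.87, Q3=9.49; dissipated=1.562
Op 4: CLOSE 4-2: Q_total=19.64, C_total=8.00, V=2.46; Q4=7.37, Q2=12.28; dissipated=1.318
Op 5: CLOSE 4-5: Q_total=7.37, C_total=6.00, V=1.23; Q4=3.68, Q5=3.68; dissipated=4.522
Total dissipated: 11.791 μJ

Answer: 11.79 μJ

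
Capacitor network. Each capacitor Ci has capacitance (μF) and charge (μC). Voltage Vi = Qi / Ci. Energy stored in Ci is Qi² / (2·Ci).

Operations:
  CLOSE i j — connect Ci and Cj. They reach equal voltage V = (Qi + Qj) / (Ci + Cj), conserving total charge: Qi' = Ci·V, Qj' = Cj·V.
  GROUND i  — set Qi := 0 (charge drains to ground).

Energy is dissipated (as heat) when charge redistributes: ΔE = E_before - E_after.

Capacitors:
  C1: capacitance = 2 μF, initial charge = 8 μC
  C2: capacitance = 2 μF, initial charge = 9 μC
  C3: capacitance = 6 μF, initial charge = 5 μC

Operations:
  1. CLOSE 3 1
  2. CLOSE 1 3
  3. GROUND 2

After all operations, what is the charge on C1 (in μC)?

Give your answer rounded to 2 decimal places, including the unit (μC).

Answer: 3.25 μC

Derivation:
Initial: C1(2μF, Q=8μC, V=4.00V), C2(2μF, Q=9μC, V=4.50V), C3(6μF, Q=5μC, V=0.83V)
Op 1: CLOSE 3-1: Q_total=13.00, C_total=8.00, V=1.62; Q3=9.75, Q1=3.25; dissipated=7.521
Op 2: CLOSE 1-3: Q_total=13.00, C_total=8.00, V=1.62; Q1=3.25, Q3=9.75; dissipated=0.000
Op 3: GROUND 2: Q2=0; energy lost=20.250
Final charges: Q1=3.25, Q2=0.00, Q3=9.75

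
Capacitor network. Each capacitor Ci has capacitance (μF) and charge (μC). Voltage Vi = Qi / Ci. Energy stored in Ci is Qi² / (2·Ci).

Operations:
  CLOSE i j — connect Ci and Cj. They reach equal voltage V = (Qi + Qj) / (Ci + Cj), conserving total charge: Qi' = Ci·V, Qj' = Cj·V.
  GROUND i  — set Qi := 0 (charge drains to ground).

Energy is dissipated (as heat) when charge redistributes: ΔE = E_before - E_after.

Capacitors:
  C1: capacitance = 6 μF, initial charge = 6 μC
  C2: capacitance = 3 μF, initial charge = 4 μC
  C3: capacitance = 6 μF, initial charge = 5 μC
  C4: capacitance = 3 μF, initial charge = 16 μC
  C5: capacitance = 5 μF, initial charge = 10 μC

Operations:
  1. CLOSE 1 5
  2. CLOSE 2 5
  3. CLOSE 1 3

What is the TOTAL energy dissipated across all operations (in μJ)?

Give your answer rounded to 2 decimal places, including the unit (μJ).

Initial: C1(6μF, Q=6μC, V=1.00V), C2(3μF, Q=4μC, V=1.33V), C3(6μF, Q=5μC, V=0.83V), C4(3μF, Q=16μC, V=5.33V), C5(5μF, Q=10μC, V=2.00V)
Op 1: CLOSE 1-5: Q_total=16.00, C_total=11.00, V=1.45; Q1=8.73, Q5=7.27; dissipated=1.364
Op 2: CLOSE 2-5: Q_total=11.27, C_total=8.00, V=1.41; Q2=4.23, Q5=7.05; dissipated=0.014
Op 3: CLOSE 1-3: Q_total=13.73, C_total=12.00, V=1.14; Q1=6.86, Q3=6.86; dissipated=0.579
Total dissipated: 1.956 μJ

Answer: 1.96 μJ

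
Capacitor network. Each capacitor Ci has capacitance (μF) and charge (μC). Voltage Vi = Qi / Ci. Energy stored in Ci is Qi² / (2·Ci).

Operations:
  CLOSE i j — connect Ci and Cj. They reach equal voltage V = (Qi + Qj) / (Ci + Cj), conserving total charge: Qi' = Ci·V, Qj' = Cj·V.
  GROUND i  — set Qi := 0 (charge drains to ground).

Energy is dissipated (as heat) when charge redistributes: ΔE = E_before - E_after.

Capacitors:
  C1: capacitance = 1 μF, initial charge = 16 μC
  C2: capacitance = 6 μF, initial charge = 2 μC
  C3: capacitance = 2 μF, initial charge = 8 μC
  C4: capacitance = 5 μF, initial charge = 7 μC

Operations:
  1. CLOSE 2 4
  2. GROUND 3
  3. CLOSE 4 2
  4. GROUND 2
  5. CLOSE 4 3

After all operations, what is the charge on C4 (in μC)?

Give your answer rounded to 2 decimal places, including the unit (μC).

Answer: 2.92 μC

Derivation:
Initial: C1(1μF, Q=16μC, V=16.00V), C2(6μF, Q=2μC, V=0.33V), C3(2μF, Q=8μC, V=4.00V), C4(5μF, Q=7μC, V=1.40V)
Op 1: CLOSE 2-4: Q_total=9.00, C_total=11.00, V=0.82; Q2=4.91, Q4=4.09; dissipated=1.552
Op 2: GROUND 3: Q3=0; energy lost=16.000
Op 3: CLOSE 4-2: Q_total=9.00, C_total=11.00, V=0.82; Q4=4.09, Q2=4.91; dissipated=0.000
Op 4: GROUND 2: Q2=0; energy lost=2.008
Op 5: CLOSE 4-3: Q_total=4.09, C_total=7.00, V=0.58; Q4=2.92, Q3=1.17; dissipated=0.478
Final charges: Q1=16.00, Q2=0.00, Q3=1.17, Q4=2.92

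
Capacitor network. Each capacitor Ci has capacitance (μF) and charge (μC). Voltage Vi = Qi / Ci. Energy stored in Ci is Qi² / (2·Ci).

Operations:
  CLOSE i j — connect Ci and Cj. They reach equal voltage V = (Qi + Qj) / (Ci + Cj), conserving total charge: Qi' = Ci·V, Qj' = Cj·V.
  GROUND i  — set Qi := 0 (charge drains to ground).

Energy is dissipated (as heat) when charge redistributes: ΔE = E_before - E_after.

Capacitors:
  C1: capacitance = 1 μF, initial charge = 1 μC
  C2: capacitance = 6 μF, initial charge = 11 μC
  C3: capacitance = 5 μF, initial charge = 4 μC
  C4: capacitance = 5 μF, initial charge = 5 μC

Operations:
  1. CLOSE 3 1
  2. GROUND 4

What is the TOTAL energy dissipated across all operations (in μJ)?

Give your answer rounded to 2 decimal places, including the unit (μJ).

Answer: 2.52 μJ

Derivation:
Initial: C1(1μF, Q=1μC, V=1.00V), C2(6μF, Q=11μC, V=1.83V), C3(5μF, Q=4μC, V=0.80V), C4(5μF, Q=5μC, V=1.00V)
Op 1: CLOSE 3-1: Q_total=5.00, C_total=6.00, V=0.83; Q3=4.17, Q1=0.83; dissipated=0.017
Op 2: GROUND 4: Q4=0; energy lost=2.500
Total dissipated: 2.517 μJ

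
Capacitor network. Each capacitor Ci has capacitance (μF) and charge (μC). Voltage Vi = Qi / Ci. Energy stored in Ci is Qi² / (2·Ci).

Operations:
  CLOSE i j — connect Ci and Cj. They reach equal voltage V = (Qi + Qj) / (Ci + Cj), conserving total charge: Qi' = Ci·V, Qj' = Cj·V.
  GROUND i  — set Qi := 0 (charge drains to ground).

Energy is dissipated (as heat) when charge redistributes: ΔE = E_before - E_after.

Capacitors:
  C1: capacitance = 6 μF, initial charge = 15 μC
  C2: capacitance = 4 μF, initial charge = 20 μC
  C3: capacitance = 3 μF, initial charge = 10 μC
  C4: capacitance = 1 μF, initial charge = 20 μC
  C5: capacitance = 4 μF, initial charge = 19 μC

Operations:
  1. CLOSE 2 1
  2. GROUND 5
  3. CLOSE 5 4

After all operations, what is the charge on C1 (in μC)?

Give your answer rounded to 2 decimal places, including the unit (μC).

Answer: 21.00 μC

Derivation:
Initial: C1(6μF, Q=15μC, V=2.50V), C2(4μF, Q=20μC, V=5.00V), C3(3μF, Q=10μC, V=3.33V), C4(1μF, Q=20μC, V=20.00V), C5(4μF, Q=19μC, V=4.75V)
Op 1: CLOSE 2-1: Q_total=35.00, C_total=10.00, V=3.50; Q2=14.00, Q1=21.00; dissipated=7.500
Op 2: GROUND 5: Q5=0; energy lost=45.125
Op 3: CLOSE 5-4: Q_total=20.00, C_total=5.00, V=4.00; Q5=16.00, Q4=4.00; dissipated=160.000
Final charges: Q1=21.00, Q2=14.00, Q3=10.00, Q4=4.00, Q5=16.00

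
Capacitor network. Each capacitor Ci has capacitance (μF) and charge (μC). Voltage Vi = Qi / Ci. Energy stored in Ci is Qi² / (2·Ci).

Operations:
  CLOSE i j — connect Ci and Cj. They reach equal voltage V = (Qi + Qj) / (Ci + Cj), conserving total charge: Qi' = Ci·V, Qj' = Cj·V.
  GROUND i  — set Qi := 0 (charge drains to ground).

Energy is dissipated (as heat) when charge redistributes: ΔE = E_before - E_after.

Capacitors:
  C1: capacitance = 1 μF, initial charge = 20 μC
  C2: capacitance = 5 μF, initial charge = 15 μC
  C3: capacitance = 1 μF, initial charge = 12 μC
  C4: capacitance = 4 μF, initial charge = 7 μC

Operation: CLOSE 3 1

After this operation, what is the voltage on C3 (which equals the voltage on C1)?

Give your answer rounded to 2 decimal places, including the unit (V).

Initial: C1(1μF, Q=20μC, V=20.00V), C2(5μF, Q=15μC, V=3.00V), C3(1μF, Q=12μC, V=12.00V), C4(4μF, Q=7μC, V=1.75V)
Op 1: CLOSE 3-1: Q_total=32.00, C_total=2.00, V=16.00; Q3=16.00, Q1=16.00; dissipated=16.000

Answer: 16.00 V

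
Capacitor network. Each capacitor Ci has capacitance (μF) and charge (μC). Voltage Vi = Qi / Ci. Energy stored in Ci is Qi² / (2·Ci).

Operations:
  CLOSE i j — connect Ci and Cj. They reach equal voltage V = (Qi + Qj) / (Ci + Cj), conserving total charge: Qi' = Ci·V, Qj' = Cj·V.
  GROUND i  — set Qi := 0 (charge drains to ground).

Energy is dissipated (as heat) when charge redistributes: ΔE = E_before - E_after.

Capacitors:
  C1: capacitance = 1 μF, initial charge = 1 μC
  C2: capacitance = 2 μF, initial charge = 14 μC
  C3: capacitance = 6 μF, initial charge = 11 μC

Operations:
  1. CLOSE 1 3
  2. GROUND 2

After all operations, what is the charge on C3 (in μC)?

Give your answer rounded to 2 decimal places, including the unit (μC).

Answer: 10.29 μC

Derivation:
Initial: C1(1μF, Q=1μC, V=1.00V), C2(2μF, Q=14μC, V=7.00V), C3(6μF, Q=11μC, V=1.83V)
Op 1: CLOSE 1-3: Q_total=12.00, C_total=7.00, V=1.71; Q1=1.71, Q3=10.29; dissipated=0.298
Op 2: GROUND 2: Q2=0; energy lost=49.000
Final charges: Q1=1.71, Q2=0.00, Q3=10.29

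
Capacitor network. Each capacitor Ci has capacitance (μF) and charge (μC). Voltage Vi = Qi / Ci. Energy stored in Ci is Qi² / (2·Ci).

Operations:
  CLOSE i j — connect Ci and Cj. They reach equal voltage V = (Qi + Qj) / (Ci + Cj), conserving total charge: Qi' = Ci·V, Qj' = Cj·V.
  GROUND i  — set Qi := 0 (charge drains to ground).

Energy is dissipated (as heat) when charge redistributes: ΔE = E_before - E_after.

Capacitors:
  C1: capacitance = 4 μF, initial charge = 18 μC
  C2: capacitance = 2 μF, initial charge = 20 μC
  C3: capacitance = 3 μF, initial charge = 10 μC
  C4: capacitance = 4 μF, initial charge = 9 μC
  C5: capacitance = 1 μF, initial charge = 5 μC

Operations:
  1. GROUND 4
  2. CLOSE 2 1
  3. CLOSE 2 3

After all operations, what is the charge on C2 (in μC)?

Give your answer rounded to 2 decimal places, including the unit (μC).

Initial: C1(4μF, Q=18μC, V=4.50V), C2(2μF, Q=20μC, V=10.00V), C3(3μF, Q=10μC, V=3.33V), C4(4μF, Q=9μC, V=2.25V), C5(1μF, Q=5μC, V=5.00V)
Op 1: GROUND 4: Q4=0; energy lost=10.125
Op 2: CLOSE 2-1: Q_total=38.00, C_total=6.00, V=6.33; Q2=12.67, Q1=25.33; dissipated=20.167
Op 3: CLOSE 2-3: Q_total=22.67, C_total=5.00, V=4.53; Q2=9.07, Q3=13.60; dissipated=5.400
Final charges: Q1=25.33, Q2=9.07, Q3=13.60, Q4=0.00, Q5=5.00

Answer: 9.07 μC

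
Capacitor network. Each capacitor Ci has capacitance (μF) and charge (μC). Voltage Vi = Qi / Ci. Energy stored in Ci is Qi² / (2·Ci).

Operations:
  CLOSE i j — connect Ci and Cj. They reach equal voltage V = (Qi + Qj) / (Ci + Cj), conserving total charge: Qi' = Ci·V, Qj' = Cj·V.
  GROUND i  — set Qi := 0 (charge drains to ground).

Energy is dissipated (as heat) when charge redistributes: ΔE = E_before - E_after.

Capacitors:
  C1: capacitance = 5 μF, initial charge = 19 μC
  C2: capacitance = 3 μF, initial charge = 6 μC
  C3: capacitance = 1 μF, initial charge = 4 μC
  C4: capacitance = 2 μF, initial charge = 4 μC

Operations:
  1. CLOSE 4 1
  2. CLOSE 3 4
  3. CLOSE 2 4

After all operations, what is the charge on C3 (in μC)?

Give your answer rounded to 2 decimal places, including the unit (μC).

Answer: 3.52 μC

Derivation:
Initial: C1(5μF, Q=19μC, V=3.80V), C2(3μF, Q=6μC, V=2.00V), C3(1μF, Q=4μC, V=4.00V), C4(2μF, Q=4μC, V=2.00V)
Op 1: CLOSE 4-1: Q_total=23.00, C_total=7.00, V=3.29; Q4=6.57, Q1=16.43; dissipated=2.314
Op 2: CLOSE 3-4: Q_total=10.57, C_total=3.00, V=3.52; Q3=3.52, Q4=7.05; dissipated=0.170
Op 3: CLOSE 2-4: Q_total=13.05, C_total=5.00, V=2.61; Q2=7.83, Q4=5.22; dissipated=1.393
Final charges: Q1=16.43, Q2=7.83, Q3=3.52, Q4=5.22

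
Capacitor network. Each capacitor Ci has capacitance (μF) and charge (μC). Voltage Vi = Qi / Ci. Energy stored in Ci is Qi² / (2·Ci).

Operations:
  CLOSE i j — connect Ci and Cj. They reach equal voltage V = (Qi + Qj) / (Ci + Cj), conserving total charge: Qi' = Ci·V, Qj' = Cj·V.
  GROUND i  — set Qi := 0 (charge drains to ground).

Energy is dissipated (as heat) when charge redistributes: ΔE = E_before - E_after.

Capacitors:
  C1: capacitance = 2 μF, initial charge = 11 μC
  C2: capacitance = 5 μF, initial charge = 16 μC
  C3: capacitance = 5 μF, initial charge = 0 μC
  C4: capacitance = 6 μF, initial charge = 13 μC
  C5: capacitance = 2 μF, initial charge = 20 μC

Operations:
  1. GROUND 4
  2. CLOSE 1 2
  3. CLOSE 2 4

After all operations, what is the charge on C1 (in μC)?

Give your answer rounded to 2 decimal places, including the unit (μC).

Answer: 7.71 μC

Derivation:
Initial: C1(2μF, Q=11μC, V=5.50V), C2(5μF, Q=16μC, V=3.20V), C3(5μF, Q=0μC, V=0.00V), C4(6μF, Q=13μC, V=2.17V), C5(2μF, Q=20μC, V=10.00V)
Op 1: GROUND 4: Q4=0; energy lost=14.083
Op 2: CLOSE 1-2: Q_total=27.00, C_total=7.00, V=3.86; Q1=7.71, Q2=19.29; dissipated=3.779
Op 3: CLOSE 2-4: Q_total=19.29, C_total=11.00, V=1.75; Q2=8.77, Q4=10.52; dissipated=20.288
Final charges: Q1=7.71, Q2=8.77, Q3=0.00, Q4=10.52, Q5=20.00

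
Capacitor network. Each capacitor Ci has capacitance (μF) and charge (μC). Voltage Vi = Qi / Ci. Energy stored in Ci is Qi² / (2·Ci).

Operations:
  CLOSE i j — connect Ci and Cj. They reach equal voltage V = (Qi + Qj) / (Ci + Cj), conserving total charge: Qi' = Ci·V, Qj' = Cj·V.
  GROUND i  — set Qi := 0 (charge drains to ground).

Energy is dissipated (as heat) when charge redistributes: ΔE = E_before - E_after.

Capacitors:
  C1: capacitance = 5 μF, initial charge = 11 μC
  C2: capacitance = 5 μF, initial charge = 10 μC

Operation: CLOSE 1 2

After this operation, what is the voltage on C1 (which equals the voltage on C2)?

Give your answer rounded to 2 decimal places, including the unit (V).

Answer: 2.10 V

Derivation:
Initial: C1(5μF, Q=11μC, V=2.20V), C2(5μF, Q=10μC, V=2.00V)
Op 1: CLOSE 1-2: Q_total=21.00, C_total=10.00, V=2.10; Q1=10.50, Q2=10.50; dissipated=0.050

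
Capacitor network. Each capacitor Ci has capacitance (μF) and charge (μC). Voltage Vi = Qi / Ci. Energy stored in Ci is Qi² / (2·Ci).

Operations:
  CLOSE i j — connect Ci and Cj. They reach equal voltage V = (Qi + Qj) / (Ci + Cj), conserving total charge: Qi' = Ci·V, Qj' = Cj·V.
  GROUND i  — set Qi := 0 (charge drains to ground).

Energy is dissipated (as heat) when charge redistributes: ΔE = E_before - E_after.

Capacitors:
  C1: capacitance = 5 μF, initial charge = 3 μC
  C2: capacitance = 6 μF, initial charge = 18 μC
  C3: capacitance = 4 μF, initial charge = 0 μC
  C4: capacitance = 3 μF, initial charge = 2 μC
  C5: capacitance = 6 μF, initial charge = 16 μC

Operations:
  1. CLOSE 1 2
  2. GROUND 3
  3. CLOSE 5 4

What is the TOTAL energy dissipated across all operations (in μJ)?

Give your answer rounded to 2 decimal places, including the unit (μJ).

Initial: C1(5μF, Q=3μC, V=0.60V), C2(6μF, Q=18μC, V=3.00V), C3(4μF, Q=0μC, V=0.00V), C4(3μF, Q=2μC, V=0.67V), C5(6μF, Q=16μC, V=2.67V)
Op 1: CLOSE 1-2: Q_total=21.00, C_total=11.00, V=1.91; Q1=9.55, Q2=11.45; dissipated=7.855
Op 2: GROUND 3: Q3=0; energy lost=0.000
Op 3: CLOSE 5-4: Q_total=18.00, C_total=9.00, V=2.00; Q5=12.00, Q4=6.00; dissipated=4.000
Total dissipated: 11.855 μJ

Answer: 11.85 μJ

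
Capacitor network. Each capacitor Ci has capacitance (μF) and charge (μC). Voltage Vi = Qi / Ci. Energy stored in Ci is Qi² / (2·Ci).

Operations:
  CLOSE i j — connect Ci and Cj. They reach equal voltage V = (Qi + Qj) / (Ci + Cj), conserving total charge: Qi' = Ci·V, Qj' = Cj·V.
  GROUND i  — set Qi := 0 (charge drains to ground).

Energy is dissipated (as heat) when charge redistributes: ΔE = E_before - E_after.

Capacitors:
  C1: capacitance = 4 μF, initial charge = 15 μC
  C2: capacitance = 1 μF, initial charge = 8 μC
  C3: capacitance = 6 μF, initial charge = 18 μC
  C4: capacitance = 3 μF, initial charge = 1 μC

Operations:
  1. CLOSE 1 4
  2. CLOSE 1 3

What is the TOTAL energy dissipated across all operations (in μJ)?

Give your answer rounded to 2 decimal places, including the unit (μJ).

Answer: 10.62 μJ

Derivation:
Initial: C1(4μF, Q=15μC, V=3.75V), C2(1μF, Q=8μC, V=8.00V), C3(6μF, Q=18μC, V=3.00V), C4(3μF, Q=1μC, V=0.33V)
Op 1: CLOSE 1-4: Q_total=16.00, C_total=7.00, V=2.29; Q1=9.14, Q4=6.86; dissipated=10.006
Op 2: CLOSE 1-3: Q_total=27.14, C_total=10.00, V=2.71; Q1=10.86, Q3=16.29; dissipated=0.612
Total dissipated: 10.618 μJ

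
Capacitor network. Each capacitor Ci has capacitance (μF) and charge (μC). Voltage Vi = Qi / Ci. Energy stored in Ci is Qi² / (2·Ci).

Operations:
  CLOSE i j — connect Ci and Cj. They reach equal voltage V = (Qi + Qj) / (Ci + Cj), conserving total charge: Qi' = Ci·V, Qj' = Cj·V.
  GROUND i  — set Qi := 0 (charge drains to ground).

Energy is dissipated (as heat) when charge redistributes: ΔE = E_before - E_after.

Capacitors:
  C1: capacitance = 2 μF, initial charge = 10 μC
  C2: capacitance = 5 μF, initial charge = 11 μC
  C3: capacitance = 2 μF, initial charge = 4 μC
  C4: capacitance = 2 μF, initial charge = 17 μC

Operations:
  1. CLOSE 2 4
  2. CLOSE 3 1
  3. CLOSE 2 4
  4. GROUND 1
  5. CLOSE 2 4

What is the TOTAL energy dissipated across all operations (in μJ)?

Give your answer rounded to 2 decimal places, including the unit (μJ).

Answer: 45.10 μJ

Derivation:
Initial: C1(2μF, Q=10μC, V=5.00V), C2(5μF, Q=11μC, V=2.20V), C3(2μF, Q=4μC, V=2.00V), C4(2μF, Q=17μC, V=8.50V)
Op 1: CLOSE 2-4: Q_total=28.00, C_total=7.00, V=4.00; Q2=20.00, Q4=8.00; dissipated=28.350
Op 2: CLOSE 3-1: Q_total=14.00, C_total=4.00, V=3.50; Q3=7.00, Q1=7.00; dissipated=4.500
Op 3: CLOSE 2-4: Q_total=28.00, C_total=7.00, V=4.00; Q2=20.00, Q4=8.00; dissipated=0.000
Op 4: GROUND 1: Q1=0; energy lost=12.250
Op 5: CLOSE 2-4: Q_total=28.00, C_total=7.00, V=4.00; Q2=20.00, Q4=8.00; dissipated=0.000
Total dissipated: 45.100 μJ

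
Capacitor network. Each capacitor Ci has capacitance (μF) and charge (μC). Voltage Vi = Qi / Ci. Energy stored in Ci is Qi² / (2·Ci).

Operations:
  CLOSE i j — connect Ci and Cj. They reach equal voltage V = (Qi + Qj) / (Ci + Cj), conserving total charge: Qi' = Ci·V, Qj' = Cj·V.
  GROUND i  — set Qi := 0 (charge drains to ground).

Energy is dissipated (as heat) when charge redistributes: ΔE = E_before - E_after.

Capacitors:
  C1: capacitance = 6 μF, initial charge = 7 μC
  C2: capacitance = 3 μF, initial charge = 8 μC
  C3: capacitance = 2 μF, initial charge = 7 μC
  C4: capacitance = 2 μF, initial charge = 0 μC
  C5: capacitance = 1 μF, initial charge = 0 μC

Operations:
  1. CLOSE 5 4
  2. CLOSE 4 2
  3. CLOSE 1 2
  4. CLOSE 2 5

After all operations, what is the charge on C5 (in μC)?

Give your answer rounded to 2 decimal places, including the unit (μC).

Answer: 0.98 μC

Derivation:
Initial: C1(6μF, Q=7μC, V=1.17V), C2(3μF, Q=8μC, V=2.67V), C3(2μF, Q=7μC, V=3.50V), C4(2μF, Q=0μC, V=0.00V), C5(1μF, Q=0μC, V=0.00V)
Op 1: CLOSE 5-4: Q_total=0.00, C_total=3.00, V=0.00; Q5=0.00, Q4=0.00; dissipated=0.000
Op 2: CLOSE 4-2: Q_total=8.00, C_total=5.00, V=1.60; Q4=3.20, Q2=4.80; dissipated=4.267
Op 3: CLOSE 1-2: Q_total=11.80, C_total=9.00, V=1.31; Q1=7.87, Q2=3.93; dissipated=0.188
Op 4: CLOSE 2-5: Q_total=3.93, C_total=4.00, V=0.98; Q2=2.95, Q5=0.98; dissipated=0.645
Final charges: Q1=7.87, Q2=2.95, Q3=7.00, Q4=3.20, Q5=0.98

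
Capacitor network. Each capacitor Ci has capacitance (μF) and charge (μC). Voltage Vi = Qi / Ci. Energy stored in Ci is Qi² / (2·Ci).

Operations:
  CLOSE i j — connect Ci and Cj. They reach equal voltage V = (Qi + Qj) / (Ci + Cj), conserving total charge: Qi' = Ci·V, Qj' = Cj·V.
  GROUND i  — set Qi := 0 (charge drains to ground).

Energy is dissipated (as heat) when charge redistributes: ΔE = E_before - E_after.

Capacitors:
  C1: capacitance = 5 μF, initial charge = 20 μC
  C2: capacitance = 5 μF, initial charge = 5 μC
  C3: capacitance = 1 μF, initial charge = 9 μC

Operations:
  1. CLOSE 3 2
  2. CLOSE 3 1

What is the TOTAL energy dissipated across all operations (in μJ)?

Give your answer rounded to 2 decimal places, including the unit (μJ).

Answer: 27.82 μJ

Derivation:
Initial: C1(5μF, Q=20μC, V=4.00V), C2(5μF, Q=5μC, V=1.00V), C3(1μF, Q=9μC, V=9.00V)
Op 1: CLOSE 3-2: Q_total=14.00, C_total=6.00, V=2.33; Q3=2.33, Q2=11.67; dissipated=26.667
Op 2: CLOSE 3-1: Q_total=22.33, C_total=6.00, V=3.72; Q3=3.72, Q1=18.61; dissipated=1.157
Total dissipated: 27.824 μJ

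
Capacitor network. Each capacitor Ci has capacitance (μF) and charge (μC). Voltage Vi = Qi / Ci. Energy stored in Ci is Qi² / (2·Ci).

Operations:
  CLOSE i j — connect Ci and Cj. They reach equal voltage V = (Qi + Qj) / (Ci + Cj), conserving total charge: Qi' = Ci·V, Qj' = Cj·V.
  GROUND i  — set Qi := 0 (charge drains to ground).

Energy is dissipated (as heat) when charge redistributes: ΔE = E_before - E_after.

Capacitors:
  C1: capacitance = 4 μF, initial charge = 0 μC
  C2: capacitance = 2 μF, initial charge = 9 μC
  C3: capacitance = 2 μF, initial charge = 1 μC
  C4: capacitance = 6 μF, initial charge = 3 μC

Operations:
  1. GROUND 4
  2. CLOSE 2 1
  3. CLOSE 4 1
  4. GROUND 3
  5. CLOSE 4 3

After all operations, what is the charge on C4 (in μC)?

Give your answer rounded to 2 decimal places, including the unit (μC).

Answer: 2.70 μC

Derivation:
Initial: C1(4μF, Q=0μC, V=0.00V), C2(2μF, Q=9μC, V=4.50V), C3(2μF, Q=1μC, V=0.50V), C4(6μF, Q=3μC, V=0.50V)
Op 1: GROUND 4: Q4=0; energy lost=0.750
Op 2: CLOSE 2-1: Q_total=9.00, C_total=6.00, V=1.50; Q2=3.00, Q1=6.00; dissipated=13.500
Op 3: CLOSE 4-1: Q_total=6.00, C_total=10.00, V=0.60; Q4=3.60, Q1=2.40; dissipated=2.700
Op 4: GROUND 3: Q3=0; energy lost=0.250
Op 5: CLOSE 4-3: Q_total=3.60, C_total=8.00, V=0.45; Q4=2.70, Q3=0.90; dissipated=0.270
Final charges: Q1=2.40, Q2=3.00, Q3=0.90, Q4=2.70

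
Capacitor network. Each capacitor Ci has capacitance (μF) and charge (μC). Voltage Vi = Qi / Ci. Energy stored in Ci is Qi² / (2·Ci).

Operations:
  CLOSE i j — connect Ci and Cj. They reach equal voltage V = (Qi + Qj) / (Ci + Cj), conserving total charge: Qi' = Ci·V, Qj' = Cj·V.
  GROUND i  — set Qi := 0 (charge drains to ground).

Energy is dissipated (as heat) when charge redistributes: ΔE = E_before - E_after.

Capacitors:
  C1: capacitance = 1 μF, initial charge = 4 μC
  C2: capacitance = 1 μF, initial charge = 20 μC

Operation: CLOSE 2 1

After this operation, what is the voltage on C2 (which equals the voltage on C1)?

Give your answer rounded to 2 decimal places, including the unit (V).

Initial: C1(1μF, Q=4μC, V=4.00V), C2(1μF, Q=20μC, V=20.00V)
Op 1: CLOSE 2-1: Q_total=24.00, C_total=2.00, V=12.00; Q2=12.00, Q1=12.00; dissipated=64.000

Answer: 12.00 V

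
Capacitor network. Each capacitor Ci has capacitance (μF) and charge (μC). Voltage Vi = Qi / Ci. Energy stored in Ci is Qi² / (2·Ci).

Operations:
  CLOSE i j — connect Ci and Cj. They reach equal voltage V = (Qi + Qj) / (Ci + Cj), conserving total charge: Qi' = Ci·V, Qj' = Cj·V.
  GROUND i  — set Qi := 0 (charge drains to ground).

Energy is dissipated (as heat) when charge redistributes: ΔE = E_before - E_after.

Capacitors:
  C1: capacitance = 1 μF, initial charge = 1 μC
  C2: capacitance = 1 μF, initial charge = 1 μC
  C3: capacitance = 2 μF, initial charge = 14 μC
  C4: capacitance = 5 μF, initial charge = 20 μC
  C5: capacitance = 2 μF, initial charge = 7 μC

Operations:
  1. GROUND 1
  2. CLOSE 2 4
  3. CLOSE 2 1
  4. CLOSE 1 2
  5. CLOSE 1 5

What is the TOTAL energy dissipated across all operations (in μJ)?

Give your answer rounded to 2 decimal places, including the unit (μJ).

Answer: 8.33 μJ

Derivation:
Initial: C1(1μF, Q=1μC, V=1.00V), C2(1μF, Q=1μC, V=1.00V), C3(2μF, Q=14μC, V=7.00V), C4(5μF, Q=20μC, V=4.00V), C5(2μF, Q=7μC, V=3.50V)
Op 1: GROUND 1: Q1=0; energy lost=0.500
Op 2: CLOSE 2-4: Q_total=21.00, C_total=6.00, V=3.50; Q2=3.50, Q4=17.50; dissipated=3.750
Op 3: CLOSE 2-1: Q_total=3.50, C_total=2.00, V=1.75; Q2=1.75, Q1=1.75; dissipated=3.062
Op 4: CLOSE 1-2: Q_total=3.50, C_total=2.00, V=1.75; Q1=1.75, Q2=1.75; dissipated=0.000
Op 5: CLOSE 1-5: Q_total=8.75, C_total=3.00, V=2.92; Q1=2.92, Q5=5.83; dissipated=1.021
Total dissipated: 8.333 μJ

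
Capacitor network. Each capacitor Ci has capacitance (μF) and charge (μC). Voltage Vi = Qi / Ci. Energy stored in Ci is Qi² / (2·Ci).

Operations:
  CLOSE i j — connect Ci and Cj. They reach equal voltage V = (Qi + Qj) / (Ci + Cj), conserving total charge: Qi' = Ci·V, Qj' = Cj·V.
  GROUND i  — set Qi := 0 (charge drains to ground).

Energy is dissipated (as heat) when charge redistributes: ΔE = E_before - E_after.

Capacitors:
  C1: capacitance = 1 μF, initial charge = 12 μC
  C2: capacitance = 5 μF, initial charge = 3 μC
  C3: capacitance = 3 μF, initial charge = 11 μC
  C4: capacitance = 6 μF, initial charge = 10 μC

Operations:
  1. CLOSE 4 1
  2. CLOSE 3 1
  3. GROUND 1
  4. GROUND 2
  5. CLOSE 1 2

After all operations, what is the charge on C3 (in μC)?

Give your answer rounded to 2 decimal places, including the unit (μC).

Initial: C1(1μF, Q=12μC, V=12.00V), C2(5μF, Q=3μC, V=0.60V), C3(3μF, Q=11μC, V=3.67V), C4(6μF, Q=10μC, V=1.67V)
Op 1: CLOSE 4-1: Q_total=22.00, C_total=7.00, V=3.14; Q4=18.86, Q1=3.14; dissipated=45.762
Op 2: CLOSE 3-1: Q_total=14.14, C_total=4.00, V=3.54; Q3=10.61, Q1=3.54; dissipated=0.103
Op 3: GROUND 1: Q1=0; energy lost=6.251
Op 4: GROUND 2: Q2=0; energy lost=0.900
Op 5: CLOSE 1-2: Q_total=0.00, C_total=6.00, V=0.00; Q1=0.00, Q2=0.00; dissipated=0.000
Final charges: Q1=0.00, Q2=0.00, Q3=10.61, Q4=18.86

Answer: 10.61 μC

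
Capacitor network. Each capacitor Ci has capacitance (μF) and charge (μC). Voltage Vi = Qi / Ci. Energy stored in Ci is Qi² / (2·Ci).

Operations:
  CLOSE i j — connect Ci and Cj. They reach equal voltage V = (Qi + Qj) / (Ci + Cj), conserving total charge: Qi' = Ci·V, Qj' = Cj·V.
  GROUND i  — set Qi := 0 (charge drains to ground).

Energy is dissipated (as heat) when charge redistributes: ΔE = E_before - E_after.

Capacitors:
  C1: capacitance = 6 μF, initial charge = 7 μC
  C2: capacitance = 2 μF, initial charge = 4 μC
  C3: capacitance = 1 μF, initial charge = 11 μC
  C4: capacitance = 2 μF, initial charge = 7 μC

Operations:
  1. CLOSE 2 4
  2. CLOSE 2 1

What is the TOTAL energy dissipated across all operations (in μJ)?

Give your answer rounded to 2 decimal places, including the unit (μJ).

Initial: C1(6μF, Q=7μC, V=1.17V), C2(2μF, Q=4μC, V=2.00V), C3(1μF, Q=11μC, V=11.00V), C4(2μF, Q=7μC, V=3.50V)
Op 1: CLOSE 2-4: Q_total=11.00, C_total=4.00, V=2.75; Q2=5.50, Q4=5.50; dissipated=1.125
Op 2: CLOSE 2-1: Q_total=12.50, C_total=8.00, V=1.56; Q2=3.12, Q1=9.38; dissipated=1.880
Total dissipated: 3.005 μJ

Answer: 3.01 μJ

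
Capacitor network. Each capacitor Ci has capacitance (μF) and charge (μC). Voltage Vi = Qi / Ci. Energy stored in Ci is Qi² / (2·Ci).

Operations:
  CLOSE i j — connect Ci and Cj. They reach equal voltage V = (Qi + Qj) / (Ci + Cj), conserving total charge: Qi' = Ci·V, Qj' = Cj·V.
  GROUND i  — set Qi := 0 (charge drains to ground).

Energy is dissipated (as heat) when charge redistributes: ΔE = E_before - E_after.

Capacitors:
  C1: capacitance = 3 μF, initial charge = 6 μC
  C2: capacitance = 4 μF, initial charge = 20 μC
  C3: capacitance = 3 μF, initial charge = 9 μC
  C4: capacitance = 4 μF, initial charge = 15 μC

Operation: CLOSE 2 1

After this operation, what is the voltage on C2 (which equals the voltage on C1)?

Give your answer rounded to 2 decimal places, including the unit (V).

Answer: 3.71 V

Derivation:
Initial: C1(3μF, Q=6μC, V=2.00V), C2(4μF, Q=20μC, V=5.00V), C3(3μF, Q=9μC, V=3.00V), C4(4μF, Q=15μC, V=3.75V)
Op 1: CLOSE 2-1: Q_total=26.00, C_total=7.00, V=3.71; Q2=14.86, Q1=11.14; dissipated=7.714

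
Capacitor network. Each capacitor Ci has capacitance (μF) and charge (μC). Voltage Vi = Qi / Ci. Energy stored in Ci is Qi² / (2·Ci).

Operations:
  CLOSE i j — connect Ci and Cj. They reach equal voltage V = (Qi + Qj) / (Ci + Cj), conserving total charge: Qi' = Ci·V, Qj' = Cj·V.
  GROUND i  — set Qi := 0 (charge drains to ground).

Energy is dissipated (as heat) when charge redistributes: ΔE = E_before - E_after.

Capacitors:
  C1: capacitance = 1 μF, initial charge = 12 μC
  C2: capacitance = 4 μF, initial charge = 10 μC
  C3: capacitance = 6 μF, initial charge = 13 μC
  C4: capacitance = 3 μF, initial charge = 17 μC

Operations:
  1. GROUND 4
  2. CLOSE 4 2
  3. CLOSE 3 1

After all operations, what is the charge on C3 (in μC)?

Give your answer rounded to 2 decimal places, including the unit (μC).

Initial: C1(1μF, Q=12μC, V=12.00V), C2(4μF, Q=10μC, V=2.50V), C3(6μF, Q=13μC, V=2.17V), C4(3μF, Q=17μC, V=5.67V)
Op 1: GROUND 4: Q4=0; energy lost=48.167
Op 2: CLOSE 4-2: Q_total=10.00, C_total=7.00, V=1.43; Q4=4.29, Q2=5.71; dissipated=5.357
Op 3: CLOSE 3-1: Q_total=25.00, C_total=7.00, V=3.57; Q3=21.43, Q1=3.57; dissipated=41.440
Final charges: Q1=3.57, Q2=5.71, Q3=21.43, Q4=4.29

Answer: 21.43 μC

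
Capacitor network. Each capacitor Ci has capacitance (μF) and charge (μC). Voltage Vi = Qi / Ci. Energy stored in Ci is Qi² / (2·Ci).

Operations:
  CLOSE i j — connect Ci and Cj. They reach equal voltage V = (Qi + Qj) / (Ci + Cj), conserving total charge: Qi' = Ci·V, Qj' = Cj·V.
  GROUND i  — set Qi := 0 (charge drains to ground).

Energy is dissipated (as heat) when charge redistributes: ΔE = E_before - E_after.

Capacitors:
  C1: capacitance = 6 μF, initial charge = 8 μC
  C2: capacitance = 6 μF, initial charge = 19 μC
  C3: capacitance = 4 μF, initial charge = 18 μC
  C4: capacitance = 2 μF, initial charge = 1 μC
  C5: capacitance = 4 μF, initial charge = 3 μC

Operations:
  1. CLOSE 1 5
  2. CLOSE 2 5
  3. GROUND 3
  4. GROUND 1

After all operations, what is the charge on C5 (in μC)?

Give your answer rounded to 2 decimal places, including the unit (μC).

Initial: C1(6μF, Q=8μC, V=1.33V), C2(6μF, Q=19μC, V=3.17V), C3(4μF, Q=18μC, V=4.50V), C4(2μF, Q=1μC, V=0.50V), C5(4μF, Q=3μC, V=0.75V)
Op 1: CLOSE 1-5: Q_total=11.00, C_total=10.00, V=1.10; Q1=6.60, Q5=4.40; dissipated=0.408
Op 2: CLOSE 2-5: Q_total=23.40, C_total=10.00, V=2.34; Q2=14.04, Q5=9.36; dissipated=5.125
Op 3: GROUND 3: Q3=0; energy lost=40.500
Op 4: GROUND 1: Q1=0; energy lost=3.630
Final charges: Q1=0.00, Q2=14.04, Q3=0.00, Q4=1.00, Q5=9.36

Answer: 9.36 μC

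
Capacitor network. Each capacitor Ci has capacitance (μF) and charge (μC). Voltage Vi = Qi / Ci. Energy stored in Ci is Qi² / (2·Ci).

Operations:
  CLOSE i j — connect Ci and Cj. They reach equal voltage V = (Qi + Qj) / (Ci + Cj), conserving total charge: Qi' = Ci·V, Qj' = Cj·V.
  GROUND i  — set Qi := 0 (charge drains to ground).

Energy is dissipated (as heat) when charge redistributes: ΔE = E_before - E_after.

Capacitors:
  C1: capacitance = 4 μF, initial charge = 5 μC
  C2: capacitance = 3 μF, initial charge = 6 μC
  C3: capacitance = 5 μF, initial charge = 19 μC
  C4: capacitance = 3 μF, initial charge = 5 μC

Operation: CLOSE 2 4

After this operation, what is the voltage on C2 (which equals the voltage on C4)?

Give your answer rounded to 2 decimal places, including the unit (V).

Answer: 1.83 V

Derivation:
Initial: C1(4μF, Q=5μC, V=1.25V), C2(3μF, Q=6μC, V=2.00V), C3(5μF, Q=19μC, V=3.80V), C4(3μF, Q=5μC, V=1.67V)
Op 1: CLOSE 2-4: Q_total=11.00, C_total=6.00, V=1.83; Q2=5.50, Q4=5.50; dissipated=0.083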